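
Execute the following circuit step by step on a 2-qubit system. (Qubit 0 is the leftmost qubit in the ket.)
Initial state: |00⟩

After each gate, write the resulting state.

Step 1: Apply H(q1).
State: 1/√2|00⟩ + 1/√2|01⟩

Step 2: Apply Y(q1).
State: -(1/√2)i|00⟩ + (1/√2)i|01⟩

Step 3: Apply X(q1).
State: (1/√2)i|00⟩ - (1/√2)i|01⟩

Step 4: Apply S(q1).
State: (1/√2)i|00⟩ + 1/√2|01⟩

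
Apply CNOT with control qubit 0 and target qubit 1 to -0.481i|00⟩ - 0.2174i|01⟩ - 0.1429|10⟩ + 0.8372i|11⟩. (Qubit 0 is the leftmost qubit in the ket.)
-0.481i|00⟩ - 0.2174i|01⟩ + 0.8372i|10⟩ - 0.1429|11⟩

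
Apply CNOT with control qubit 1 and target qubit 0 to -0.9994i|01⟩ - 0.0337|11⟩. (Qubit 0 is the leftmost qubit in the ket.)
-0.0337|01⟩ - 0.9994i|11⟩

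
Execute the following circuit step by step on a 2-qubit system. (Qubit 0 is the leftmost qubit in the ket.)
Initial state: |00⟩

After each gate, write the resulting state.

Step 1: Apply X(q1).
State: |01⟩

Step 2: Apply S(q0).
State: |01⟩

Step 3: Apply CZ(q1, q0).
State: |01⟩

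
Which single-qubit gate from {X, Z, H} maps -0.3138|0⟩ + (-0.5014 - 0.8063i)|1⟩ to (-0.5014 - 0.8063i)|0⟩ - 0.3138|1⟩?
X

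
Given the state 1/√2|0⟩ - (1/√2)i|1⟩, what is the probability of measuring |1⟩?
1/2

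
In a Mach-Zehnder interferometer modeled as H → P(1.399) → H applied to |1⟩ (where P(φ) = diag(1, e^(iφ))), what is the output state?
(0.4145 - 0.4926i)|0⟩ + (0.5855 + 0.4926i)|1⟩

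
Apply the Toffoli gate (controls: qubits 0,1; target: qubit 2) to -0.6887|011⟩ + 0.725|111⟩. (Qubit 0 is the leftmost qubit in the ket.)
-0.6887|011⟩ + 0.725|110⟩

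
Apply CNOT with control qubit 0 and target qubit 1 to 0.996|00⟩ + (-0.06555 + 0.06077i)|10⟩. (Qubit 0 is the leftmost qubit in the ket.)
0.996|00⟩ + (-0.06555 + 0.06077i)|11⟩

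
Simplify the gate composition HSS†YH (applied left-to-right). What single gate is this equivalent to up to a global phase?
Y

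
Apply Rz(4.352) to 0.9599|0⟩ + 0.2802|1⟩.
(-0.5461 - 0.7894i)|0⟩ + (-0.1594 + 0.2304i)|1⟩

Rz(4.352) = [[e^(−iθ/2), 0], [0, e^(iθ/2)]] with e^(±iθ/2) = cos(θ/2) ± i·sin(θ/2); θ = 4.352, cos(θ/2) ≈ -0.56893, sin(θ/2) ≈ 0.822386.
With a = amp(|0⟩) = 0.9599 and b = amp(|1⟩) = 0.2802:
new amp(|0⟩) = (-0.56893 - 0.822386i)·a = (-0.5461 - 0.7894i)
new amp(|1⟩) = (-0.56893 + 0.822386i)·b = (-0.1594 + 0.2304i)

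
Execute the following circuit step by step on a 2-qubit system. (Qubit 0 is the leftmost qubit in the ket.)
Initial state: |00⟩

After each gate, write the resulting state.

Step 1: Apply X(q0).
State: |10⟩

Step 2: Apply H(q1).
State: 1/√2|10⟩ + 1/√2|11⟩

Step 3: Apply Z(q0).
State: -1/√2|10⟩ - 1/√2|11⟩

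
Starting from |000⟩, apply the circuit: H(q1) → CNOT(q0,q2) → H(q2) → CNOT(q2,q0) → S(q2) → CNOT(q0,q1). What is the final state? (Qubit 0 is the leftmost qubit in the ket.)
1/2|000⟩ + 1/2|010⟩ + (1/2)i|101⟩ + (1/2)i|111⟩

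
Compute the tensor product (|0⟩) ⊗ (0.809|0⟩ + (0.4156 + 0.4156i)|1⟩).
0.809|00⟩ + (0.4156 + 0.4156i)|01⟩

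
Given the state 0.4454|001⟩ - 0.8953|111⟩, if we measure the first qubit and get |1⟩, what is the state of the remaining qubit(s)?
-|11⟩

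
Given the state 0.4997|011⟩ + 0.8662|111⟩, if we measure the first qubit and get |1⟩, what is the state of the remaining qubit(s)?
|11⟩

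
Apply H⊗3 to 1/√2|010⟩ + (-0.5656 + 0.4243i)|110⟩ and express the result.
(0.05003 + 0.15i)|000⟩ + (0.05003 + 0.15i)|001⟩ + (-0.05003 - 0.15i)|010⟩ + (-0.05003 - 0.15i)|011⟩ + (0.45 - 0.15i)|100⟩ + (0.45 - 0.15i)|101⟩ + (-0.45 + 0.15i)|110⟩ + (-0.45 + 0.15i)|111⟩

H⊗3 gives amp(|y⟩) = (1/2√2) Σ_x (−1)^(x·y) amp(|x⟩), where x·y is the number of positions in which both x and y have a 1.
|000⟩: (1/√2 + (-0.5656 + 0.4243i))/(2√2) = (0.05003 + 0.15i)
|001⟩: (1/√2 + (-0.5656 + 0.4243i))/(2√2) = (0.05003 + 0.15i)
|010⟩: (-1/√2 - (-0.5656 + 0.4243i))/(2√2) = (-0.05003 - 0.15i)
|011⟩: (-1/√2 - (-0.5656 + 0.4243i))/(2√2) = (-0.05003 - 0.15i)
|100⟩: (1/√2 - (-0.5656 + 0.4243i))/(2√2) = (0.45 - 0.15i)
|101⟩: (1/√2 - (-0.5656 + 0.4243i))/(2√2) = (0.45 - 0.15i)
|110⟩: (-1/√2 + (-0.5656 + 0.4243i))/(2√2) = (-0.45 + 0.15i)
|111⟩: (-1/√2 + (-0.5656 + 0.4243i))/(2√2) = (-0.45 + 0.15i)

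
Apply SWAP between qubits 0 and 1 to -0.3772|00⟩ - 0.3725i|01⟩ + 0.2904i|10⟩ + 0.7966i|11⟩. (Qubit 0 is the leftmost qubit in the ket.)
-0.3772|00⟩ + 0.2904i|01⟩ - 0.3725i|10⟩ + 0.7966i|11⟩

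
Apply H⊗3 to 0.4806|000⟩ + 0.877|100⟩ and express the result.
0.48|000⟩ + 0.48|001⟩ + 0.48|010⟩ + 0.48|011⟩ - 0.1401|100⟩ - 0.1401|101⟩ - 0.1401|110⟩ - 0.1401|111⟩

H⊗3 gives amp(|y⟩) = (1/2√2) Σ_x (−1)^(x·y) amp(|x⟩), where x·y is the number of positions in which both x and y have a 1.
|000⟩: (0.4806 + 0.877)/(2√2) = 0.48
|001⟩: (0.4806 + 0.877)/(2√2) = 0.48
|010⟩: (0.4806 + 0.877)/(2√2) = 0.48
|011⟩: (0.4806 + 0.877)/(2√2) = 0.48
|100⟩: (0.4806 - 0.877)/(2√2) = -0.1401
|101⟩: (0.4806 - 0.877)/(2√2) = -0.1401
|110⟩: (0.4806 - 0.877)/(2√2) = -0.1401
|111⟩: (0.4806 - 0.877)/(2√2) = -0.1401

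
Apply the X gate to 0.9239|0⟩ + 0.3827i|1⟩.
0.3827i|0⟩ + 0.9239|1⟩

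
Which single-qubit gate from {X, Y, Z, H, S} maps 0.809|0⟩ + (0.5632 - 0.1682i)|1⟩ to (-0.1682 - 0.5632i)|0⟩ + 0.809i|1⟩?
Y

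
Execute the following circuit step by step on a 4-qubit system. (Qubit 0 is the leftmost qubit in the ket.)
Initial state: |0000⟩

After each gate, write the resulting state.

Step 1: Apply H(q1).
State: 1/√2|0000⟩ + 1/√2|0100⟩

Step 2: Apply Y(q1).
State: -(1/√2)i|0000⟩ + (1/√2)i|0100⟩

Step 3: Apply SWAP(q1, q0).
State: -(1/√2)i|0000⟩ + (1/√2)i|1000⟩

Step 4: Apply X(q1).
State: -(1/√2)i|0100⟩ + (1/√2)i|1100⟩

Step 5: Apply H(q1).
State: -(1/2)i|0000⟩ + (1/2)i|0100⟩ + (1/2)i|1000⟩ - (1/2)i|1100⟩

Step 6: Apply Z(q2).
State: -(1/2)i|0000⟩ + (1/2)i|0100⟩ + (1/2)i|1000⟩ - (1/2)i|1100⟩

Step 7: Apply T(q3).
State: -(1/2)i|0000⟩ + (1/2)i|0100⟩ + (1/2)i|1000⟩ - (1/2)i|1100⟩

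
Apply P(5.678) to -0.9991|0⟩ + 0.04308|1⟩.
-0.9991|0⟩ + (0.03543 - 0.02451i)|1⟩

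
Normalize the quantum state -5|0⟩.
-|0⟩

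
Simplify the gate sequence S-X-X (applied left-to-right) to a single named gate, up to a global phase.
S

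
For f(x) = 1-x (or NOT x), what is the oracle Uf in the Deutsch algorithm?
CNOT followed by I ⊗ X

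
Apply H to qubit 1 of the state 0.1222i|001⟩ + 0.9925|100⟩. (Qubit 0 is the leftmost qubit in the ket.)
0.08641i|001⟩ + 0.08641i|011⟩ + 0.7018|100⟩ + 0.7018|110⟩

H on qubit 1 mixes each pair of kets that differ only in qubit 1: amplitudes (a, b) of (|…0…⟩, |…1…⟩) become ((a + b)/√2, (a − b)/√2). Kets absent from the input have amplitude 0.
(|001⟩, |011⟩): (a, b) = (0.1222i, 0) → (0.08641i, 0.08641i)
(|100⟩, |110⟩): (a, b) = (0.9925, 0) → (0.7018, 0.7018)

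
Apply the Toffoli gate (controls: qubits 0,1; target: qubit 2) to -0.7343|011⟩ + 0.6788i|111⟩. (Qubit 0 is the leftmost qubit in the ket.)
-0.7343|011⟩ + 0.6788i|110⟩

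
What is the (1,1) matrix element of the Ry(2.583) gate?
0.2757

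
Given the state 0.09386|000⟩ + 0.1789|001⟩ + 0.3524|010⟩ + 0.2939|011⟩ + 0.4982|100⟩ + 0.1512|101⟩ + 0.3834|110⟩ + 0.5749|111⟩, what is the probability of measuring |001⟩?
0.03201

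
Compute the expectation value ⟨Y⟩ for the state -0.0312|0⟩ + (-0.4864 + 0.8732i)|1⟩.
-0.05449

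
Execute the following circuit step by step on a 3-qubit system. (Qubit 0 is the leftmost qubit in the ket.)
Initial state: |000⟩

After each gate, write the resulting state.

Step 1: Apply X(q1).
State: |010⟩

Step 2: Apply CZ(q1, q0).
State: |010⟩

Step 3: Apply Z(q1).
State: -|010⟩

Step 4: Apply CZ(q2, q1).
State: -|010⟩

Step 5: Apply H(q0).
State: -1/√2|010⟩ - 1/√2|110⟩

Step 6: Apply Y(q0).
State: (1/√2)i|010⟩ - (1/√2)i|110⟩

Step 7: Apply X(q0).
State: -(1/√2)i|010⟩ + (1/√2)i|110⟩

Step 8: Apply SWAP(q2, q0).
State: -(1/√2)i|010⟩ + (1/√2)i|011⟩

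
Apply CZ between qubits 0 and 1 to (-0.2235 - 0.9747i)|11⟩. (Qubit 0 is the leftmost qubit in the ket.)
(0.2235 + 0.9747i)|11⟩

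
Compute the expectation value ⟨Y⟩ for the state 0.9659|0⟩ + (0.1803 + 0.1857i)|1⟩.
0.3587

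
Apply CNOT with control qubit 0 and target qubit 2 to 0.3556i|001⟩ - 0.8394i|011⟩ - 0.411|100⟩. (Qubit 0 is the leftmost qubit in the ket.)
0.3556i|001⟩ - 0.8394i|011⟩ - 0.411|101⟩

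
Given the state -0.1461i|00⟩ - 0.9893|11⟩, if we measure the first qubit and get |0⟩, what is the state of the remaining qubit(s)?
-i|0⟩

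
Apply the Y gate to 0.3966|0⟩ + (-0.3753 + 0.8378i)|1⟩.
(0.8378 + 0.3753i)|0⟩ + 0.3966i|1⟩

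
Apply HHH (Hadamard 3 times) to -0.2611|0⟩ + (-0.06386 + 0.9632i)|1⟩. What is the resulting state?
(-0.2298 + 0.6811i)|0⟩ + (-0.1395 - 0.6811i)|1⟩

H² = I, so H^3 = H: a single Hadamard. With (a, b) = (-0.2611, (-0.06386 + 0.9632i)), H gives ((a + b)/√2, (a − b)/√2) = ((-0.2298 + 0.6811i), (-0.1395 - 0.6811i)).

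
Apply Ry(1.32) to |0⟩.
0.79|0⟩ + 0.6131|1⟩

Ry(1.32) = [[cos(θ/2), −sin(θ/2)], [sin(θ/2), cos(θ/2)]]; θ = 1.32, cos(θ/2) ≈ 0.789992, sin(θ/2) ≈ 0.613117.
With a = amp(|0⟩) = 1 and b = amp(|1⟩) = 0:
new amp(|0⟩) = (0.789992)·a + (-0.613117)·b = 0.79
new amp(|1⟩) = (0.613117)·a + (0.789992)·b = 0.6131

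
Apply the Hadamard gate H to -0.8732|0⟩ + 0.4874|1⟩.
-0.2728|0⟩ - 0.9621|1⟩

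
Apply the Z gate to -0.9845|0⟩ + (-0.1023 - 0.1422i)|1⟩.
-0.9845|0⟩ + (0.1023 + 0.1422i)|1⟩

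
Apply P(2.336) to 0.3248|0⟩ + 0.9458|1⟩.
0.3248|0⟩ + (-0.6551 + 0.6822i)|1⟩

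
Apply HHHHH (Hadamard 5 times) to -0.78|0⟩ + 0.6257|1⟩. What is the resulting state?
-0.1091|0⟩ - 0.994|1⟩

H² = I, so H^5 = H: a single Hadamard. With (a, b) = (-0.78, 0.6257), H gives ((a + b)/√2, (a − b)/√2) = (-0.1091, -0.994).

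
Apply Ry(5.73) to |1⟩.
-0.2731|0⟩ - 0.962|1⟩

Ry(5.73) = [[cos(θ/2), −sin(θ/2)], [sin(θ/2), cos(θ/2)]]; θ = 5.73, cos(θ/2) ≈ -0.961991, sin(θ/2) ≈ 0.273079.
With a = amp(|0⟩) = 0 and b = amp(|1⟩) = 1:
new amp(|0⟩) = (-0.961991)·a + (-0.273079)·b = -0.2731
new amp(|1⟩) = (0.273079)·a + (-0.961991)·b = -0.962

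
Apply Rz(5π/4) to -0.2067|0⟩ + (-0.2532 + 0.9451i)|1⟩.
(0.0791 + 0.191i)|0⟩ + (-0.7763 - 0.5956i)|1⟩

Rz(5π/4) = [[e^(−iθ/2), 0], [0, e^(iθ/2)]] with e^(±iθ/2) = cos(θ/2) ± i·sin(θ/2); θ = 5π/4, cos(θ/2) ≈ -0.382683, sin(θ/2) ≈ 0.92388.
With a = amp(|0⟩) = -0.2067 and b = amp(|1⟩) = (-0.2532 + 0.9451i):
new amp(|0⟩) = (-0.382683 - 0.92388i)·a = (0.0791 + 0.191i)
new amp(|1⟩) = (-0.382683 + 0.92388i)·b = (-0.7763 - 0.5956i)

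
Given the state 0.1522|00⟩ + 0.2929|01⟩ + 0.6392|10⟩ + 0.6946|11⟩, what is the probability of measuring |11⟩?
0.4825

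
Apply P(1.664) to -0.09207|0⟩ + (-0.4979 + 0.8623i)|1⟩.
-0.09207|0⟩ + (-0.8122 - 0.576i)|1⟩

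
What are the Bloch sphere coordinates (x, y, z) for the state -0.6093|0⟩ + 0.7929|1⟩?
(-0.9662, 0, -0.2574)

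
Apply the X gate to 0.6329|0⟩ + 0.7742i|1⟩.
0.7742i|0⟩ + 0.6329|1⟩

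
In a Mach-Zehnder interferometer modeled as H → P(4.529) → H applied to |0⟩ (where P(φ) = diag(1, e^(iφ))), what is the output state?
(0.4088 - 0.4916i)|0⟩ + (0.5912 + 0.4916i)|1⟩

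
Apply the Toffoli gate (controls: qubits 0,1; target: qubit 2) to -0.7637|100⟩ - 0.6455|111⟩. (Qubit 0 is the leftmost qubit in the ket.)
-0.7637|100⟩ - 0.6455|110⟩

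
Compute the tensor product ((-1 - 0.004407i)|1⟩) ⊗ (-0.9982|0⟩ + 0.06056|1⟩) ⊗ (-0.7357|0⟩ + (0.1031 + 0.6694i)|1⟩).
(-0.7344 - 0.003236i)|100⟩ + (0.09997 + 0.6686i)|101⟩ + (0.04455 + 0.0001963i)|110⟩ + (-0.006065 - 0.04057i)|111⟩

amp(|b₁b₂…⟩) = product of the factor amplitudes for bits b₁, b₂, …; only kets whose every factor amplitude is nonzero survive.
|100⟩: (-1 - 0.004407i)(-0.9982)(-0.7357) = (-0.7344 - 0.003236i)
|101⟩: (-1 - 0.004407i)(-0.9982)(0.1031 + 0.6694i) = (0.09997 + 0.6686i)
|110⟩: (-1 - 0.004407i)(0.06056)(-0.7357) = (0.04455 + 0.0001963i)
|111⟩: (-1 - 0.004407i)(0.06056)(0.1031 + 0.6694i) = (-0.006065 - 0.04057i)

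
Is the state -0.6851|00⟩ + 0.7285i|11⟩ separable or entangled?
Entangled

Writing the state as a|00⟩ + b|01⟩ + c|10⟩ + d|11⟩, it is a product state iff ad − bc = 0.
Here (a, b, c, d) = (-0.6851, 0, 0, 0.7285i): ad − bc = (-0.6851)(0.7285i) − (0)(0) = -0.4991i ≠ 0, so the state is entangled.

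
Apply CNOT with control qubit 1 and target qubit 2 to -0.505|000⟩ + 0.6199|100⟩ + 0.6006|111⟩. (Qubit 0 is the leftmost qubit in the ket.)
-0.505|000⟩ + 0.6199|100⟩ + 0.6006|110⟩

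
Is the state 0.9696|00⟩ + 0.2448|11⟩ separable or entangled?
Entangled

Writing the state as a|00⟩ + b|01⟩ + c|10⟩ + d|11⟩, it is a product state iff ad − bc = 0.
Here (a, b, c, d) = (0.9696, 0, 0, 0.2448): ad − bc = (0.9696)(0.2448) − (0)(0) = 0.2374 ≠ 0, so the state is entangled.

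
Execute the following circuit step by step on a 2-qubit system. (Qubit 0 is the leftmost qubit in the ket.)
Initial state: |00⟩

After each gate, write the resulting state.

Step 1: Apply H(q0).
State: 1/√2|00⟩ + 1/√2|10⟩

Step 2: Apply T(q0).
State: 1/√2|00⟩ + (1/2 + (1/2)i)|10⟩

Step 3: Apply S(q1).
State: 1/√2|00⟩ + (1/2 + (1/2)i)|10⟩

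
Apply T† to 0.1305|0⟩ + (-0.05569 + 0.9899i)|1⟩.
0.1305|0⟩ + (0.6606 + 0.7393i)|1⟩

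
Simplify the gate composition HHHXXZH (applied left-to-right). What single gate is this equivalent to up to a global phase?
X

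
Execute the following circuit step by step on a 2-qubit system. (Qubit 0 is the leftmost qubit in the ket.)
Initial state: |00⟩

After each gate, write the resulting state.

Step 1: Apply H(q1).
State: 1/√2|00⟩ + 1/√2|01⟩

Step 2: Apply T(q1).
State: 1/√2|00⟩ + (1/2 + (1/2)i)|01⟩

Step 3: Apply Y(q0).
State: (1/√2)i|10⟩ + (-1/2 + (1/2)i)|11⟩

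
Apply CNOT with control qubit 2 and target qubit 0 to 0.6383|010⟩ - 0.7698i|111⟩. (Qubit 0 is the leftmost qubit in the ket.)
0.6383|010⟩ - 0.7698i|011⟩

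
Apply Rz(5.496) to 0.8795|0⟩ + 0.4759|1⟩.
(-0.8123 - 0.3373i)|0⟩ + (-0.4395 + 0.1825i)|1⟩

Rz(5.496) = [[e^(−iθ/2), 0], [0, e^(iθ/2)]] with e^(±iθ/2) = cos(θ/2) ± i·sin(θ/2); θ = 5.496, cos(θ/2) ≈ -0.923537, sin(θ/2) ≈ 0.383509.
With a = amp(|0⟩) = 0.8795 and b = amp(|1⟩) = 0.4759:
new amp(|0⟩) = (-0.923537 - 0.383509i)·a = (-0.8123 - 0.3373i)
new amp(|1⟩) = (-0.923537 + 0.383509i)·b = (-0.4395 + 0.1825i)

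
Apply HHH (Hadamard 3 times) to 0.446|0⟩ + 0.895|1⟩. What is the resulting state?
0.9482|0⟩ - 0.3175|1⟩

H² = I, so H^3 = H: a single Hadamard. With (a, b) = (0.446, 0.895), H gives ((a + b)/√2, (a − b)/√2) = (0.9482, -0.3175).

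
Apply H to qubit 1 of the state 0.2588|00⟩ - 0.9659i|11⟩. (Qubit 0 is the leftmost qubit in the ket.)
0.183|00⟩ + 0.183|01⟩ - 0.683i|10⟩ + 0.683i|11⟩

H on qubit 1 mixes each pair of kets that differ only in qubit 1: amplitudes (a, b) of (|…0…⟩, |…1…⟩) become ((a + b)/√2, (a − b)/√2). Kets absent from the input have amplitude 0.
(|00⟩, |01⟩): (a, b) = (0.2588, 0) → (0.183, 0.183)
(|10⟩, |11⟩): (a, b) = (0, -0.9659i) → (-0.683i, 0.683i)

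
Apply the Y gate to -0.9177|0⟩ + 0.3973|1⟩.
-0.3973i|0⟩ - 0.9177i|1⟩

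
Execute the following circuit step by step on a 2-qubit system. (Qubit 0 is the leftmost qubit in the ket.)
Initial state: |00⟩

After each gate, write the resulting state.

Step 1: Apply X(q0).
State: |10⟩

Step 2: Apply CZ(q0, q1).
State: |10⟩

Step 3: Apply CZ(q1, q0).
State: |10⟩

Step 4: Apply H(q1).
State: 1/√2|10⟩ + 1/√2|11⟩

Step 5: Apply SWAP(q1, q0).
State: 1/√2|01⟩ + 1/√2|11⟩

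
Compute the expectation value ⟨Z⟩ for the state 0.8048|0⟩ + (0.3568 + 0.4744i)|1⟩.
0.2953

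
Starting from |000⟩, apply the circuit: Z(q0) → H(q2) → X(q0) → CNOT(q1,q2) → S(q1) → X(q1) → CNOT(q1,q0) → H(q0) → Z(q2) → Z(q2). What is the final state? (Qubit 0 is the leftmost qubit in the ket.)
1/2|010⟩ + 1/2|011⟩ + 1/2|110⟩ + 1/2|111⟩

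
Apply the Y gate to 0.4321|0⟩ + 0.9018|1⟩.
-0.9018i|0⟩ + 0.4321i|1⟩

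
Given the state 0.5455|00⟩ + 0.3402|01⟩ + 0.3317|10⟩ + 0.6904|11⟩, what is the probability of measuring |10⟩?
0.11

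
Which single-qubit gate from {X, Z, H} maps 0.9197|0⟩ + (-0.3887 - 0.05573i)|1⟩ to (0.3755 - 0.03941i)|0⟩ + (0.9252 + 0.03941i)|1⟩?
H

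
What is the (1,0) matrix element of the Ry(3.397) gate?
0.9919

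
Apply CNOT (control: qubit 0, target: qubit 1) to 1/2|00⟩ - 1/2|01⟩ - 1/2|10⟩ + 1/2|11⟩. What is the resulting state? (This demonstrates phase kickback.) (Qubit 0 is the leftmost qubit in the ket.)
1/2|00⟩ - 1/2|01⟩ + 1/2|10⟩ - 1/2|11⟩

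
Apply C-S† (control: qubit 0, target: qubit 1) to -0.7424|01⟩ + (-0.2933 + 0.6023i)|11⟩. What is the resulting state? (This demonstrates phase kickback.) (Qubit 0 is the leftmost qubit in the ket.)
-0.7424|01⟩ + (0.6023 + 0.2933i)|11⟩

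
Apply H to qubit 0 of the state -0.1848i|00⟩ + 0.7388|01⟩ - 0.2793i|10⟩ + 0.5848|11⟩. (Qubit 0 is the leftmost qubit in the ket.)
-0.3282i|00⟩ + 0.9359|01⟩ + 0.06682i|10⟩ + 0.1089|11⟩

H on qubit 0 mixes each pair of kets that differ only in qubit 0: amplitudes (a, b) of (|…0…⟩, |…1…⟩) become ((a + b)/√2, (a − b)/√2). Kets absent from the input have amplitude 0.
(|00⟩, |10⟩): (a, b) = (-0.1848i, -0.2793i) → (-0.3282i, 0.06682i)
(|01⟩, |11⟩): (a, b) = (0.7388, 0.5848) → (0.9359, 0.1089)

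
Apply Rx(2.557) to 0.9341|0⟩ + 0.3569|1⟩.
(0.2692 - 0.3418i)|0⟩ + (0.1028 - 0.8945i)|1⟩

Rx(2.557) = [[cos(θ/2), −i·sin(θ/2)], [−i·sin(θ/2), cos(θ/2)]]; θ = 2.557, cos(θ/2) ≈ 0.288152, sin(θ/2) ≈ 0.957585.
With a = amp(|0⟩) = 0.9341 and b = amp(|1⟩) = 0.3569:
new amp(|0⟩) = (0.288152)·a + (-0.957585i)·b = (0.2692 - 0.3418i)
new amp(|1⟩) = (-0.957585i)·a + (0.288152)·b = (0.1028 - 0.8945i)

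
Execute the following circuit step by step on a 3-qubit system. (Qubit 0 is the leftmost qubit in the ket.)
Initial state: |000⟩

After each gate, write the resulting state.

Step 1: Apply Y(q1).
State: i|010⟩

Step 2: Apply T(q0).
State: i|010⟩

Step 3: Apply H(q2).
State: (1/√2)i|010⟩ + (1/√2)i|011⟩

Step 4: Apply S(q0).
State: (1/√2)i|010⟩ + (1/√2)i|011⟩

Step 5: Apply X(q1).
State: (1/√2)i|000⟩ + (1/√2)i|001⟩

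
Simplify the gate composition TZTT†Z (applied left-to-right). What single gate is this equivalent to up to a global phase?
T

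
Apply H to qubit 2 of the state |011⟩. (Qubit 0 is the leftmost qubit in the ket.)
1/√2|010⟩ - 1/√2|011⟩

H on qubit 2 mixes each pair of kets that differ only in qubit 2: amplitudes (a, b) of (|…0…⟩, |…1…⟩) become ((a + b)/√2, (a − b)/√2). Kets absent from the input have amplitude 0.
(|010⟩, |011⟩): (a, b) = (0, 1) → (1/√2, -1/√2)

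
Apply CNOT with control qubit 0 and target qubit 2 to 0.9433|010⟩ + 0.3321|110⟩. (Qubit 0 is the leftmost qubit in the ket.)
0.9433|010⟩ + 0.3321|111⟩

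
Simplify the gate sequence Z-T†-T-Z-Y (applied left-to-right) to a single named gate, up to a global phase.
Y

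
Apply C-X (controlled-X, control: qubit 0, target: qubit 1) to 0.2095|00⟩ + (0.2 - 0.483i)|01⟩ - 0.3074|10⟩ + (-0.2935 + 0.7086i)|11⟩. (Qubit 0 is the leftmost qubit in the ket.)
0.2095|00⟩ + (0.2 - 0.483i)|01⟩ + (-0.2935 + 0.7086i)|10⟩ - 0.3074|11⟩

C-X leaves the control-|0⟩ kets |00⟩, |01⟩ unchanged and applies X to qubit 1 on the control-|1⟩ pair (|10⟩, |11⟩).
X = [[0, 1], [1, 0]].
With a = amp(|10⟩) = -0.3074 and b = amp(|11⟩) = (-0.2935 + 0.7086i):
new amp(|10⟩) = (1)·b = (-0.2935 + 0.7086i)
new amp(|11⟩) = (1)·a = -0.3074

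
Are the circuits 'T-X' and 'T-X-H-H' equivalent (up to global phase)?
Yes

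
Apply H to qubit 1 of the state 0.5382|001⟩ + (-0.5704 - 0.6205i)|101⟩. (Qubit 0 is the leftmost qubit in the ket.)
0.3806|001⟩ + 0.3806|011⟩ + (-0.4033 - 0.4388i)|101⟩ + (-0.4033 - 0.4388i)|111⟩

H on qubit 1 mixes each pair of kets that differ only in qubit 1: amplitudes (a, b) of (|…0…⟩, |…1…⟩) become ((a + b)/√2, (a − b)/√2). Kets absent from the input have amplitude 0.
(|001⟩, |011⟩): (a, b) = (0.5382, 0) → (0.3806, 0.3806)
(|101⟩, |111⟩): (a, b) = ((-0.5704 - 0.6205i), 0) → ((-0.4033 - 0.4388i), (-0.4033 - 0.4388i))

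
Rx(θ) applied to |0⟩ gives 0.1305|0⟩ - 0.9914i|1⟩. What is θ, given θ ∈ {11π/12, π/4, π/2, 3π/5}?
11π/12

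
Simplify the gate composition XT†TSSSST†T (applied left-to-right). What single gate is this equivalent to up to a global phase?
X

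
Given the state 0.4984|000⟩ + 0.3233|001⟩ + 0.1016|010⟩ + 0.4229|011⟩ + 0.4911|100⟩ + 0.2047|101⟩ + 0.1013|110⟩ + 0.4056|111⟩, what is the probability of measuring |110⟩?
0.01026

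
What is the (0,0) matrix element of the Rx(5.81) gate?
-0.9721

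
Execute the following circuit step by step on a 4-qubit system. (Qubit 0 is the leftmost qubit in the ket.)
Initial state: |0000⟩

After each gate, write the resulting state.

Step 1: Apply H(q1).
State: 1/√2|0000⟩ + 1/√2|0100⟩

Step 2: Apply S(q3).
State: 1/√2|0000⟩ + 1/√2|0100⟩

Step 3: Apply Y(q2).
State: (1/√2)i|0010⟩ + (1/√2)i|0110⟩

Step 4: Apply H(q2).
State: (1/2)i|0000⟩ - (1/2)i|0010⟩ + (1/2)i|0100⟩ - (1/2)i|0110⟩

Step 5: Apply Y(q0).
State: -1/2|1000⟩ + 1/2|1010⟩ - 1/2|1100⟩ + 1/2|1110⟩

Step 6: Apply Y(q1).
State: (1/2)i|1000⟩ - (1/2)i|1010⟩ - (1/2)i|1100⟩ + (1/2)i|1110⟩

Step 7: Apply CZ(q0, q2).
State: (1/2)i|1000⟩ + (1/2)i|1010⟩ - (1/2)i|1100⟩ - (1/2)i|1110⟩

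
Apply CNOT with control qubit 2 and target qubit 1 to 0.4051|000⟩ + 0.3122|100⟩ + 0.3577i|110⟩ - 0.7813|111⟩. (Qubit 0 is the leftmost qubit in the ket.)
0.4051|000⟩ + 0.3122|100⟩ - 0.7813|101⟩ + 0.3577i|110⟩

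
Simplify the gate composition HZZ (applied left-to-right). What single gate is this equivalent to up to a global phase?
H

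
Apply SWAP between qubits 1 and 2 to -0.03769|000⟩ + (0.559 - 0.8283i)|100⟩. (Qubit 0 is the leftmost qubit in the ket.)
-0.03769|000⟩ + (0.559 - 0.8283i)|100⟩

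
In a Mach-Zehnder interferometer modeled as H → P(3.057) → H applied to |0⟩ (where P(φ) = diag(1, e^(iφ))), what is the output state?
(0.001788 + 0.04225i)|0⟩ + (0.9982 - 0.04225i)|1⟩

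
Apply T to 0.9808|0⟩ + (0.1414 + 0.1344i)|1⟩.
0.9808|0⟩ + (0.00495 + 0.195i)|1⟩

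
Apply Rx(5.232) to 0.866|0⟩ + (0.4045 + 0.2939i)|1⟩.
(-0.6017 - 0.2029i)|0⟩ + (-0.3499 - 0.6887i)|1⟩

Rx(5.232) = [[cos(θ/2), −i·sin(θ/2)], [−i·sin(θ/2), cos(θ/2)]]; θ = 5.232, cos(θ/2) ≈ -0.865027, sin(θ/2) ≈ 0.501726.
With a = amp(|0⟩) = 0.866 and b = amp(|1⟩) = (0.4045 + 0.2939i):
new amp(|0⟩) = (-0.865027)·a + (-0.501726i)·b = (-0.6017 - 0.2029i)
new amp(|1⟩) = (-0.501726i)·a + (-0.865027)·b = (-0.3499 - 0.6887i)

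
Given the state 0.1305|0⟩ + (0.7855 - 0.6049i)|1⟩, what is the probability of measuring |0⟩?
0.01703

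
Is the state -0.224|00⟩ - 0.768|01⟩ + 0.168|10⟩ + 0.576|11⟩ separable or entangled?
Separable

Writing the state as a|00⟩ + b|01⟩ + c|10⟩ + d|11⟩, it is a product state iff ad − bc = 0.
Here (a, b, c, d) = (-0.224, -0.768, 0.168, 0.576): ad − bc = (-0.224)(0.576) − (-0.768)(0.168) = 0, so the state is separable.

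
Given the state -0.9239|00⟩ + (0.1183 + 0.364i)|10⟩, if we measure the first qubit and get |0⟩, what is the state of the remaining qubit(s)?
-|0⟩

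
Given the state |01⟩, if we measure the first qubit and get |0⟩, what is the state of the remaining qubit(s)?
|1⟩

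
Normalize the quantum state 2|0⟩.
|0⟩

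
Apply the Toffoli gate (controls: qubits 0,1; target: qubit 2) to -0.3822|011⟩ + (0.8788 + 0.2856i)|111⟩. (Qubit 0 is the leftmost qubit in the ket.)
-0.3822|011⟩ + (0.8788 + 0.2856i)|110⟩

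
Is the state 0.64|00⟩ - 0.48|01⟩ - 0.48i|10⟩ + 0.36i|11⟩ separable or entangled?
Separable

Writing the state as a|00⟩ + b|01⟩ + c|10⟩ + d|11⟩, it is a product state iff ad − bc = 0.
Here (a, b, c, d) = (0.64, -0.48, -0.48i, 0.36i): ad − bc = (0.64)(0.36i) − (-0.48)(-0.48i) = 0, so the state is separable.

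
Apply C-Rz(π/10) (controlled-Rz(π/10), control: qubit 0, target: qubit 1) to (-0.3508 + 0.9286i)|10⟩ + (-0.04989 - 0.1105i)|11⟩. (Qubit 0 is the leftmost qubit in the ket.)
(-0.2012 + 0.972i)|10⟩ + (-0.03199 - 0.1169i)|11⟩

C-Rz(π/10) leaves the control-|0⟩ kets |00⟩, |01⟩ unchanged and applies Rz(π/10) to qubit 1 on the control-|1⟩ pair (|10⟩, |11⟩).
Rz(π/10) = [[e^(−iθ/2), 0], [0, e^(iθ/2)]] with e^(±iθ/2) = cos(θ/2) ± i·sin(θ/2); θ = π/10, cos(θ/2) ≈ 0.987688, sin(θ/2) ≈ 0.156434.
With a = amp(|10⟩) = (-0.3508 + 0.9286i) and b = amp(|11⟩) = (-0.04989 - 0.1105i):
new amp(|10⟩) = (0.987688 - 0.156434i)·a = (-0.2012 + 0.972i)
new amp(|11⟩) = (0.987688 + 0.156434i)·b = (-0.03199 - 0.1169i)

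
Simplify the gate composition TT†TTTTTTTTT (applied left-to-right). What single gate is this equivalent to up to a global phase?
T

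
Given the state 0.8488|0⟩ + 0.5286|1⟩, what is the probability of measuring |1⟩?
0.2794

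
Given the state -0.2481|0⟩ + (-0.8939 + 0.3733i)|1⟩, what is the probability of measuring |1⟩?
0.9384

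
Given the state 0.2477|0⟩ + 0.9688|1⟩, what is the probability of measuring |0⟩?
0.06136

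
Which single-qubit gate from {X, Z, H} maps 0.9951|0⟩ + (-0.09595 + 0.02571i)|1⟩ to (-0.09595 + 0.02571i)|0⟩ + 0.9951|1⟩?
X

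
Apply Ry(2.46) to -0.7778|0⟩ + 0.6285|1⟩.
-0.8523|0⟩ - 0.523|1⟩

Ry(2.46) = [[cos(θ/2), −sin(θ/2)], [sin(θ/2), cos(θ/2)]]; θ = 2.46, cos(θ/2) ≈ 0.334238, sin(θ/2) ≈ 0.942489.
With a = amp(|0⟩) = -0.7778 and b = amp(|1⟩) = 0.6285:
new amp(|0⟩) = (0.334238)·a + (-0.942489)·b = -0.8523
new amp(|1⟩) = (0.942489)·a + (0.334238)·b = -0.523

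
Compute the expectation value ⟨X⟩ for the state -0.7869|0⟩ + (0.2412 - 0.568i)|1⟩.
-0.3796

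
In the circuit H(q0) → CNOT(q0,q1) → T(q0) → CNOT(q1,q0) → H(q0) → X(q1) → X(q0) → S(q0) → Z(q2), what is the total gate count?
9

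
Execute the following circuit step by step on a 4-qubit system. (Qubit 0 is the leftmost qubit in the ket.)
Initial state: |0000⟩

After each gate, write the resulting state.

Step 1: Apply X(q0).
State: |1000⟩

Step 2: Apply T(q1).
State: |1000⟩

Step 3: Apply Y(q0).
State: -i|0000⟩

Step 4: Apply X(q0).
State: -i|1000⟩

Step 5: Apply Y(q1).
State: |1100⟩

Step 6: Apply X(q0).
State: |0100⟩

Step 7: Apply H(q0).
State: 1/√2|0100⟩ + 1/√2|1100⟩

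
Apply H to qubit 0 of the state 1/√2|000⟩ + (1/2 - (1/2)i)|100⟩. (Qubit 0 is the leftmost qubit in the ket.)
(0.8536 - (1/√8)i)|000⟩ + (0.1464 + (1/√8)i)|100⟩

H on qubit 0 mixes each pair of kets that differ only in qubit 0: amplitudes (a, b) of (|…0…⟩, |…1…⟩) become ((a + b)/√2, (a − b)/√2). Kets absent from the input have amplitude 0.
(|000⟩, |100⟩): (a, b) = (1/√2, (1/2 - (1/2)i)) → ((0.8536 - (1/√8)i), (0.1464 + (1/√8)i))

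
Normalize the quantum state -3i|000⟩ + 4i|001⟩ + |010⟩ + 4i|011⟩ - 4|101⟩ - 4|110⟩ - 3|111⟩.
-0.3293i|000⟩ + 0.4391i|001⟩ + 0.1098|010⟩ + 0.4391i|011⟩ - 0.4391|101⟩ - 0.4391|110⟩ - 0.3293|111⟩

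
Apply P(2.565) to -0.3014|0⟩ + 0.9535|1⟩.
-0.3014|0⟩ + (-0.7993 + 0.5198i)|1⟩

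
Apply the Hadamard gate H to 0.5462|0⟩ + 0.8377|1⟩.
0.9786|0⟩ - 0.2061|1⟩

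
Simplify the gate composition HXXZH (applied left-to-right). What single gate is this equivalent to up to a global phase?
X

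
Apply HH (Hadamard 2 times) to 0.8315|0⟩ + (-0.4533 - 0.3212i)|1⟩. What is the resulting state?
0.8315|0⟩ + (-0.4533 - 0.3212i)|1⟩

H² = I, so an even number of Hadamards cancels: H^2 = I and the state is unchanged.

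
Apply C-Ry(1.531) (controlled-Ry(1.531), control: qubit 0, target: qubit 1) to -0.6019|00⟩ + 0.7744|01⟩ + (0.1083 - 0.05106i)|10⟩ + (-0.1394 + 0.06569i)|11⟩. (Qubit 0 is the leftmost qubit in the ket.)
-0.6019|00⟩ + 0.7744|01⟩ + (0.1747 - 0.08233i)|10⟩ + (-0.02547 + 0.01199i)|11⟩

C-Ry(1.531) leaves the control-|0⟩ kets |00⟩, |01⟩ unchanged and applies Ry(1.531) to qubit 1 on the control-|1⟩ pair (|10⟩, |11⟩).
Ry(1.531) = [[cos(θ/2), −sin(θ/2)], [sin(θ/2), cos(θ/2)]]; θ = 1.531, cos(θ/2) ≈ 0.721036, sin(θ/2) ≈ 0.692898.
With a = amp(|10⟩) = (0.1083 - 0.05106i) and b = amp(|11⟩) = (-0.1394 + 0.06569i):
new amp(|10⟩) = (0.721036)·a + (-0.692898)·b = (0.1747 - 0.08233i)
new amp(|11⟩) = (0.692898)·a + (0.721036)·b = (-0.02547 + 0.01199i)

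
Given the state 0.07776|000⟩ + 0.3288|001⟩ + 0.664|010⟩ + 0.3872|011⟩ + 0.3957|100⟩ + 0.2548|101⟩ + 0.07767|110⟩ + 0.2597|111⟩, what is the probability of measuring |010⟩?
0.4409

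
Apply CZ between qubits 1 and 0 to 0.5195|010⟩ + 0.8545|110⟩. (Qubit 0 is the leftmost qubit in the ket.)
0.5195|010⟩ - 0.8545|110⟩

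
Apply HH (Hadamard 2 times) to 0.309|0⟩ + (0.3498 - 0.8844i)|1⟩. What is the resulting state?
0.309|0⟩ + (0.3498 - 0.8844i)|1⟩

H² = I, so an even number of Hadamards cancels: H^2 = I and the state is unchanged.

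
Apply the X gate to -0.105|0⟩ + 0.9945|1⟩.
0.9945|0⟩ - 0.105|1⟩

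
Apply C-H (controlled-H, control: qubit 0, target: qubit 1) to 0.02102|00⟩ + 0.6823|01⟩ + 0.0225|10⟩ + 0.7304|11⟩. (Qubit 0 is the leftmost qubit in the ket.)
0.02102|00⟩ + 0.6823|01⟩ + 0.5324|10⟩ - 0.5006|11⟩

C-H leaves the control-|0⟩ kets |00⟩, |01⟩ unchanged and applies H to qubit 1 on the control-|1⟩ pair (|10⟩, |11⟩).
H = [[1/√2, 1/√2], [1/√2, -1/√2]].
With a = amp(|10⟩) = 0.0225 and b = amp(|11⟩) = 0.7304:
new amp(|10⟩) = (1/√2)·a + (1/√2)·b = 0.5324
new amp(|11⟩) = (1/√2)·a + (-1/√2)·b = -0.5006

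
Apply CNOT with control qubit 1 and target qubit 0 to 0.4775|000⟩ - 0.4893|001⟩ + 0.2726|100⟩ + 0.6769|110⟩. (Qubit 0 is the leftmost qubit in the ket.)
0.4775|000⟩ - 0.4893|001⟩ + 0.6769|010⟩ + 0.2726|100⟩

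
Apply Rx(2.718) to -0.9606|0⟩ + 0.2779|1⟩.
(-0.2019 - 0.2717i)|0⟩ + (0.05842 + 0.9391i)|1⟩

Rx(2.718) = [[cos(θ/2), −i·sin(θ/2)], [−i·sin(θ/2), cos(θ/2)]]; θ = 2.718, cos(θ/2) ≈ 0.210216, sin(θ/2) ≈ 0.977655.
With a = amp(|0⟩) = -0.9606 and b = amp(|1⟩) = 0.2779:
new amp(|0⟩) = (0.210216)·a + (-0.977655i)·b = (-0.2019 - 0.2717i)
new amp(|1⟩) = (-0.977655i)·a + (0.210216)·b = (0.05842 + 0.9391i)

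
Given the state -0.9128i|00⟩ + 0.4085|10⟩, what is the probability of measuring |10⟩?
0.1669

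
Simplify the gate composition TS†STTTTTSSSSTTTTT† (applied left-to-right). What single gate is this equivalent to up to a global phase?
T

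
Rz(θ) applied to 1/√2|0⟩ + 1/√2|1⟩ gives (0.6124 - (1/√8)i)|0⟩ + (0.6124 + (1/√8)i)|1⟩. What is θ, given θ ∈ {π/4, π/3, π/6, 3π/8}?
π/3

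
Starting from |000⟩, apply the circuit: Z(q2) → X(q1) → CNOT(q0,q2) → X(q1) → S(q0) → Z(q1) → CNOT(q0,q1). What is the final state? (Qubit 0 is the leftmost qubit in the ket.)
|000⟩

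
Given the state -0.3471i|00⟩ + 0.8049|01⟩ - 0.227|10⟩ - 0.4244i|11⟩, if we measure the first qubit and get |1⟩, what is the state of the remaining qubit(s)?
-0.4716|0⟩ - 0.8818i|1⟩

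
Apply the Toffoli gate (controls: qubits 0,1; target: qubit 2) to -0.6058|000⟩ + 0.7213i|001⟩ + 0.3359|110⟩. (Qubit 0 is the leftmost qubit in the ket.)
-0.6058|000⟩ + 0.7213i|001⟩ + 0.3359|111⟩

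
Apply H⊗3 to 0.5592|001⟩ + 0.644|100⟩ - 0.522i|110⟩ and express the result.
(0.4254 - 0.1846i)|000⟩ + (0.02998 - 0.1846i)|001⟩ + (0.4254 + 0.1846i)|010⟩ + (0.02998 + 0.1846i)|011⟩ + (-0.02998 + 0.1846i)|100⟩ + (-0.4254 + 0.1846i)|101⟩ + (-0.02998 - 0.1846i)|110⟩ + (-0.4254 - 0.1846i)|111⟩

H⊗3 gives amp(|y⟩) = (1/2√2) Σ_x (−1)^(x·y) amp(|x⟩), where x·y is the number of positions in which both x and y have a 1.
|000⟩: (0.5592 + 0.644 - 0.522i)/(2√2) = (0.4254 - 0.1846i)
|001⟩: (-0.5592 + 0.644 - 0.522i)/(2√2) = (0.02998 - 0.1846i)
|010⟩: (0.5592 + 0.644 + 0.522i)/(2√2) = (0.4254 + 0.1846i)
|011⟩: (-0.5592 + 0.644 + 0.522i)/(2√2) = (0.02998 + 0.1846i)
|100⟩: (0.5592 - 0.644 + 0.522i)/(2√2) = (-0.02998 + 0.1846i)
|101⟩: (-0.5592 - 0.644 + 0.522i)/(2√2) = (-0.4254 + 0.1846i)
|110⟩: (0.5592 - 0.644 - 0.522i)/(2√2) = (-0.02998 - 0.1846i)
|111⟩: (-0.5592 - 0.644 - 0.522i)/(2√2) = (-0.4254 - 0.1846i)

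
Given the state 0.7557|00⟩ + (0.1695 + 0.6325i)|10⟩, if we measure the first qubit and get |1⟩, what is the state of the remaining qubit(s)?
(0.2589 + 0.9659i)|0⟩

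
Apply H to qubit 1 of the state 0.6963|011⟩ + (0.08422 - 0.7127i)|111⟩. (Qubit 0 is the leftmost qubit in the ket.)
0.4924|001⟩ - 0.4924|011⟩ + (0.05955 - 0.504i)|101⟩ + (-0.05955 + 0.504i)|111⟩

H on qubit 1 mixes each pair of kets that differ only in qubit 1: amplitudes (a, b) of (|…0…⟩, |…1…⟩) become ((a + b)/√2, (a − b)/√2). Kets absent from the input have amplitude 0.
(|001⟩, |011⟩): (a, b) = (0, 0.6963) → (0.4924, -0.4924)
(|101⟩, |111⟩): (a, b) = (0, (0.08422 - 0.7127i)) → ((0.05955 - 0.504i), (-0.05955 + 0.504i))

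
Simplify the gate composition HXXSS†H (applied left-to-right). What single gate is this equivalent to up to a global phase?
I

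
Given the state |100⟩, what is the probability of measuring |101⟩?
0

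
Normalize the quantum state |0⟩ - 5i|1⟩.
0.1961|0⟩ - 0.9806i|1⟩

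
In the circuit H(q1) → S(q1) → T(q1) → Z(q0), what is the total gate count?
4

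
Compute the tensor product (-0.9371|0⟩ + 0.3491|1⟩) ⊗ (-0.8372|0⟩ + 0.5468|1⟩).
0.7845|00⟩ - 0.5124|01⟩ - 0.2923|10⟩ + 0.1909|11⟩

amp(|b₁b₂…⟩) = product of the factor amplitudes for bits b₁, b₂, …; only kets whose every factor amplitude is nonzero survive.
|00⟩: (-0.9371)(-0.8372) = 0.7845
|01⟩: (-0.9371)(0.5468) = -0.5124
|10⟩: (0.3491)(-0.8372) = -0.2923
|11⟩: (0.3491)(0.5468) = 0.1909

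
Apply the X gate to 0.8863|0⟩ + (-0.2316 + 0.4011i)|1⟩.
(-0.2316 + 0.4011i)|0⟩ + 0.8863|1⟩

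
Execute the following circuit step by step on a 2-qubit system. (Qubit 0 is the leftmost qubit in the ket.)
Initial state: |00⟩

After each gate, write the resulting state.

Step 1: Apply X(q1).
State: |01⟩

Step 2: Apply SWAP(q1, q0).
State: |10⟩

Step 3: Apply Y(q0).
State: -i|00⟩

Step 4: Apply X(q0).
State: -i|10⟩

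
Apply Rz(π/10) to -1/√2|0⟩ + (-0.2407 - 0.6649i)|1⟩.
(-0.6984 + 0.1106i)|0⟩ + (-0.1337 - 0.6944i)|1⟩

Rz(π/10) = [[e^(−iθ/2), 0], [0, e^(iθ/2)]] with e^(±iθ/2) = cos(θ/2) ± i·sin(θ/2); θ = π/10, cos(θ/2) ≈ 0.987688, sin(θ/2) ≈ 0.156434.
With a = amp(|0⟩) = -1/√2 and b = amp(|1⟩) = (-0.2407 - 0.6649i):
new amp(|0⟩) = (0.987688 - 0.156434i)·a = (-0.6984 + 0.1106i)
new amp(|1⟩) = (0.987688 + 0.156434i)·b = (-0.1337 - 0.6944i)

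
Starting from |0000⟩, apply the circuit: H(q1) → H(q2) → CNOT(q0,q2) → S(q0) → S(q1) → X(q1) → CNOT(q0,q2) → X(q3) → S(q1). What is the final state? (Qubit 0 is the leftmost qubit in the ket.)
(1/2)i|0001⟩ + (1/2)i|0011⟩ + (1/2)i|0101⟩ + (1/2)i|0111⟩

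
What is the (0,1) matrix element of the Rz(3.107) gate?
0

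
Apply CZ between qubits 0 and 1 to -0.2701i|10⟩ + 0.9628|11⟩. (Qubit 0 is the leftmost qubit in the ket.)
-0.2701i|10⟩ - 0.9628|11⟩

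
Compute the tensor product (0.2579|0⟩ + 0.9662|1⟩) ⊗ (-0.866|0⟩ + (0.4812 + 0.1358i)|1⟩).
-0.2233|00⟩ + (0.1241 + 0.03502i)|01⟩ - 0.8367|10⟩ + (0.4649 + 0.1312i)|11⟩

amp(|b₁b₂…⟩) = product of the factor amplitudes for bits b₁, b₂, …; only kets whose every factor amplitude is nonzero survive.
|00⟩: (0.2579)(-0.866) = -0.2233
|01⟩: (0.2579)(0.4812 + 0.1358i) = (0.1241 + 0.03502i)
|10⟩: (0.9662)(-0.866) = -0.8367
|11⟩: (0.9662)(0.4812 + 0.1358i) = (0.4649 + 0.1312i)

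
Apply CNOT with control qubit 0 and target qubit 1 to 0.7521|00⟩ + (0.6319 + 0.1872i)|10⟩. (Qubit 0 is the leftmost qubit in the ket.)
0.7521|00⟩ + (0.6319 + 0.1872i)|11⟩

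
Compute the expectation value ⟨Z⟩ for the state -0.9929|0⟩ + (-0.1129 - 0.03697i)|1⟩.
0.9717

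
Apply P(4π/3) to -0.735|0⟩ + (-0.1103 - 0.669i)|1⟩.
-0.735|0⟩ + (-0.5242 + 0.43i)|1⟩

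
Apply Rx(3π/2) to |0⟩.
-1/√2|0⟩ - (1/√2)i|1⟩

Rx(3π/2) = [[cos(θ/2), −i·sin(θ/2)], [−i·sin(θ/2), cos(θ/2)]]; θ = 3π/2, cos(θ/2) ≈ -0.707107, sin(θ/2) ≈ 0.707107.
With a = amp(|0⟩) = 1 and b = amp(|1⟩) = 0:
new amp(|0⟩) = (-0.707107)·a + (-0.707107i)·b = -1/√2
new amp(|1⟩) = (-0.707107i)·a + (-0.707107)·b = -(1/√2)i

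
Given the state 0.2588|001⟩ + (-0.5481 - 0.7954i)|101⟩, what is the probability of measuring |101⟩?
0.9331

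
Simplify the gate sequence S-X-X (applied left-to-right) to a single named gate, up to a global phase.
S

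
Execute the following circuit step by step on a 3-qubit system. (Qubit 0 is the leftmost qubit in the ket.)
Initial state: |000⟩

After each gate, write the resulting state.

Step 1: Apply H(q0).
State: 1/√2|000⟩ + 1/√2|100⟩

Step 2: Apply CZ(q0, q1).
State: 1/√2|000⟩ + 1/√2|100⟩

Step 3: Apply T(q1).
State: 1/√2|000⟩ + 1/√2|100⟩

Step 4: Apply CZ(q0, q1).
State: 1/√2|000⟩ + 1/√2|100⟩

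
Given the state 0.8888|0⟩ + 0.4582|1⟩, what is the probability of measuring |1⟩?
0.2099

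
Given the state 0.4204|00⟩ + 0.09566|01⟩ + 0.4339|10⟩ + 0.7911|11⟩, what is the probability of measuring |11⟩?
0.6258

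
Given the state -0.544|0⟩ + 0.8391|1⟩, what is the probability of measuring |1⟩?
0.7041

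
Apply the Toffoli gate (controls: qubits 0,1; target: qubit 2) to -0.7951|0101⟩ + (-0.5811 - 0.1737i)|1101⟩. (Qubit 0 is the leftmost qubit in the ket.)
-0.7951|0101⟩ + (-0.5811 - 0.1737i)|1111⟩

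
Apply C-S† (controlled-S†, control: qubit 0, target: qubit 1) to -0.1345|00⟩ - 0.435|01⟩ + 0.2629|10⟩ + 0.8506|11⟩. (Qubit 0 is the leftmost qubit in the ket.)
-0.1345|00⟩ - 0.435|01⟩ + 0.2629|10⟩ - 0.8506i|11⟩

C-S† leaves the control-|0⟩ kets |00⟩, |01⟩ unchanged and applies S† to qubit 1 on the control-|1⟩ pair (|10⟩, |11⟩).
S† = [[1, 0], [0, -i]].
With a = amp(|10⟩) = 0.2629 and b = amp(|11⟩) = 0.8506:
new amp(|10⟩) = (1)·a = 0.2629
new amp(|11⟩) = (-i)·b = -0.8506i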